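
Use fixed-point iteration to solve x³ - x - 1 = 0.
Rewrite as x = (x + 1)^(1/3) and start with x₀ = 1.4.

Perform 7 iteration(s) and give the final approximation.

Equation: x³ - x - 1 = 0
Fixed-point form: x = (x + 1)^(1/3)
x₀ = 1.4

x_1 = g(1.400000) = 1.338866
x_2 = g(1.338866) = 1.327400
x_3 = g(1.327400) = 1.325227
x_4 = g(1.325227) = 1.324815
x_5 = g(1.324815) = 1.324736
x_6 = g(1.324736) = 1.324721
x_7 = g(1.324721) = 1.324719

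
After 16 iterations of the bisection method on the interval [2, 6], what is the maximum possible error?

Bisection error bound: |error| ≤ (b-a)/2^n
|error| ≤ (6 - 2)/2^16 = 4/2^16
|error| ≤ 0.0000610352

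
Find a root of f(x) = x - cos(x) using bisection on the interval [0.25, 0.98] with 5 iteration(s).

f(x) = x - cos(x)
Initial interval: [0.25, 0.98]

Iteration 1:
  c_1 = (0.250000 + 0.980000)/2 = 0.615000
  f(c_1) = f(0.615000) = -0.201773
  f(a) × f(c) ≥ 0, new interval: [0.615000, 0.980000]
Iteration 2:
  c_2 = (0.615000 + 0.980000)/2 = 0.797500
  f(c_2) = f(0.797500) = 0.099002
  f(a) × f(c) < 0, new interval: [0.615000, 0.797500]
Iteration 3:
  c_3 = (0.615000 + 0.797500)/2 = 0.706250
  f(c_3) = f(0.706250) = -0.054551
  f(a) × f(c) ≥ 0, new interval: [0.706250, 0.797500]
Iteration 4:
  c_4 = (0.706250 + 0.797500)/2 = 0.751875
  f(c_4) = f(0.751875) = 0.021465
  f(a) × f(c) < 0, new interval: [0.706250, 0.751875]
Iteration 5:
  c_5 = (0.706250 + 0.751875)/2 = 0.729063
  f(c_5) = f(0.729063) = -0.016737
  f(a) × f(c) ≥ 0, new interval: [0.729063, 0.751875]

After 5 iteration(s), the approximation is c_5 = 0.729063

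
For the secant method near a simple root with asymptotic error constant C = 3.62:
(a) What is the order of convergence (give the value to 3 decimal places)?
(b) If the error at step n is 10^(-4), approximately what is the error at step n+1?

(a) Secant method has superlinear convergence with order φ = (1+√5)/2 ≈ 1.618.
    This means |e_{n+1}| ≈ C|e_n|^1.618.

(b) With |e_n| = 10^(-4) and C = 3.62:
    |e_{n+1}| ≈ 3.62 × (10^(-4))^1.618 = 3.62 × 10^(-6.47)

(a) ≈ 1.618 (golden ratio); (b) |e_{n+1}| ≈ 1.221e-06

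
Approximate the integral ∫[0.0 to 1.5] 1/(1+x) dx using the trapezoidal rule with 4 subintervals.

f(x) = 1/(1+x)
a = 0.0, b = 1.5, n = 4
h = (b - a)/n = 0.375000

Trapezoidal rule: (h/2)[f(x₀) + 2f(x₁) + 2f(x₂) + ... + f(xₙ)]

x_0 = 0.0000, f(x_0) = 1.000000, coefficient = 1
x_1 = 0.3750, f(x_1) = 0.727273, coefficient = 2
x_2 = 0.7500, f(x_2) = 0.571429, coefficient = 2
x_3 = 1.1250, f(x_3) = 0.470588, coefficient = 2
x_4 = 1.5000, f(x_4) = 0.400000, coefficient = 1

I ≈ (0.375000/2) × 4.938579 = 0.925984
Exact value: 0.916291
Error: 0.009693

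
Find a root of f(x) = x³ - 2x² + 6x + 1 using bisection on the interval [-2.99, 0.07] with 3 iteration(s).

f(x) = x³ - 2x² + 6x + 1
Initial interval: [-2.99, 0.07]

Iteration 1:
  c_1 = (-2.990000 + 0.070000)/2 = -1.460000
  f(c_1) = f(-1.460000) = -15.135336
  f(a) × f(c) ≥ 0, new interval: [-1.460000, 0.070000]
Iteration 2:
  c_2 = (-1.460000 + 0.070000)/2 = -0.695000
  f(c_2) = f(-0.695000) = -4.471752
  f(a) × f(c) ≥ 0, new interval: [-0.695000, 0.070000]
Iteration 3:
  c_3 = (-0.695000 + 0.070000)/2 = -0.312500
  f(c_3) = f(-0.312500) = -1.100830
  f(a) × f(c) ≥ 0, new interval: [-0.312500, 0.070000]

After 3 iteration(s), the approximation is c_3 = -0.312500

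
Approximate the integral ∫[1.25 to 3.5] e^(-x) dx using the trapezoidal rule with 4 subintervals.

f(x) = e^(-x)
a = 1.25, b = 3.5, n = 4
h = (b - a)/n = 0.562500

Trapezoidal rule: (h/2)[f(x₀) + 2f(x₁) + 2f(x₂) + ... + f(xₙ)]

x_0 = 1.2500, f(x_0) = 0.286505, coefficient = 1
x_1 = 1.8125, f(x_1) = 0.163246, coefficient = 2
x_2 = 2.3750, f(x_2) = 0.093014, coefficient = 2
x_3 = 2.9375, f(x_3) = 0.052998, coefficient = 2
x_4 = 3.5000, f(x_4) = 0.030197, coefficient = 1

I ≈ (0.562500/2) × 0.935218 = 0.263030
Exact value: 0.256307
Error: 0.006723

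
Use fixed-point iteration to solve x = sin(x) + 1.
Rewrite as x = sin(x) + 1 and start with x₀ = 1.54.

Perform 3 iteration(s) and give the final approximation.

Equation: x = sin(x) + 1
Fixed-point form: x = sin(x) + 1
x₀ = 1.54

x_1 = g(1.540000) = 1.999526
x_2 = g(1.999526) = 1.909495
x_3 = g(1.909495) = 1.943188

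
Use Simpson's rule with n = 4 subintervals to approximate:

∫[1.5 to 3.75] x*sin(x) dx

f(x) = x*sin(x)
a = 1.5, b = 3.75, n = 4
h = (b - a)/n = 0.562500

Simpson's rule: (h/3)[f(x₀) + 4f(x₁) + 2f(x₂) + ... + f(xₙ)]

x_0 = 1.5000, f(x_0) = 1.496242, coefficient = 1
x_1 = 2.0625, f(x_1) = 1.818155, coefficient = 4
x_2 = 2.6250, f(x_2) = 1.296541, coefficient = 2
x_3 = 3.1875, f(x_3) = -0.146278, coefficient = 4
x_4 = 3.7500, f(x_4) = -2.143355, coefficient = 1

I ≈ (0.562500/3) × 8.633477 = 1.618777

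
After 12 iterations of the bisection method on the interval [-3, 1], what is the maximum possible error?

Bisection error bound: |error| ≤ (b-a)/2^n
|error| ≤ (1 - (-3))/2^12 = 4/2^12
|error| ≤ 0.0009765625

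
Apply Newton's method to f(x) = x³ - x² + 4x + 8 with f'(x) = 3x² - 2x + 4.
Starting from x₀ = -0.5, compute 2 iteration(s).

f(x) = x³ - x² + 4x + 8
f'(x) = 3x² - 2x + 4
x₀ = -0.5

Newton-Raphson formula: x_{n+1} = x_n - f(x_n)/f'(x_n)

Iteration 1:
  f(-0.500000) = 5.625000
  f'(-0.500000) = 5.750000
  x_1 = -0.500000 - 5.625000/5.750000 = -1.478261
Iteration 2:
  f(-1.478261) = -3.328676
  f'(-1.478261) = 13.512287
  x_2 = -1.478261 - (-3.328676)/13.512287 = -1.231916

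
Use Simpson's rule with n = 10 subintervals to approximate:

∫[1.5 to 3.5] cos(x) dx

f(x) = cos(x)
a = 1.5, b = 3.5, n = 10
h = (b - a)/n = 0.200000

Simpson's rule: (h/3)[f(x₀) + 4f(x₁) + 2f(x₂) + ... + f(xₙ)]

x_0 = 1.5000, f(x_0) = 0.070737, coefficient = 1
x_1 = 1.7000, f(x_1) = -0.128844, coefficient = 4
x_2 = 1.9000, f(x_2) = -0.323290, coefficient = 2
x_3 = 2.1000, f(x_3) = -0.504846, coefficient = 4
x_4 = 2.3000, f(x_4) = -0.666276, coefficient = 2
x_5 = 2.5000, f(x_5) = -0.801144, coefficient = 4
x_6 = 2.7000, f(x_6) = -0.904072, coefficient = 2
x_7 = 2.9000, f(x_7) = -0.970958, coefficient = 4
x_8 = 3.1000, f(x_8) = -0.999135, coefficient = 2
x_9 = 3.3000, f(x_9) = -0.987480, coefficient = 4
x_10 = 3.5000, f(x_10) = -0.936457, coefficient = 1

I ≈ (0.200000/3) × -20.224354 = -1.348290
Exact value: -1.348278
Error: 0.000012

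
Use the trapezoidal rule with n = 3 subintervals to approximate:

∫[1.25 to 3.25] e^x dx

f(x) = e^x
a = 1.25, b = 3.25, n = 3
h = (b - a)/n = 0.666667

Trapezoidal rule: (h/2)[f(x₀) + 2f(x₁) + 2f(x₂) + ... + f(xₙ)]

x_0 = 1.2500, f(x_0) = 3.490343, coefficient = 1
x_1 = 1.9167, f(x_1) = 6.798260, coefficient = 2
x_2 = 2.5833, f(x_2) = 13.241202, coefficient = 2
x_3 = 3.2500, f(x_3) = 25.790340, coefficient = 1

I ≈ (0.666667/2) × 69.359606 = 23.119869
Exact value: 22.299997
Error: 0.819872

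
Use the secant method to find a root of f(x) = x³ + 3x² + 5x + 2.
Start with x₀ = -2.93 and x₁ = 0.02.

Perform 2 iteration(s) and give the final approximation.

f(x) = x³ + 3x² + 5x + 2
x₀ = -2.93, x₁ = 0.02

Secant formula: x_{n+1} = x_n - f(x_n)(x_n - x_{n-1})/(f(x_n) - f(x_{n-1}))

Iteration 1:
  f(-2.930000) = -12.049057
  f(0.020000) = 2.101208
  x_2 = 0.020000 - 2.101208×(0.020000 - (-2.930000))/(2.101208 - (-12.049057))
       = -0.418053
Iteration 2:
  f(0.020000) = 2.101208
  f(-0.418053) = 0.360978
  x_3 = -0.418053 - 0.360978×(-0.418053 - 0.020000)/(0.360978 - 2.101208)
       = -0.508919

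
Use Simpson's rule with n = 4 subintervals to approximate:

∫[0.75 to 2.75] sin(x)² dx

f(x) = sin(x)²
a = 0.75, b = 2.75, n = 4
h = (b - a)/n = 0.500000

Simpson's rule: (h/3)[f(x₀) + 4f(x₁) + 2f(x₂) + ... + f(xₙ)]

x_0 = 0.7500, f(x_0) = 0.464631, coefficient = 1
x_1 = 1.2500, f(x_1) = 0.900572, coefficient = 4
x_2 = 1.7500, f(x_2) = 0.968228, coefficient = 2
x_3 = 2.2500, f(x_3) = 0.605398, coefficient = 4
x_4 = 2.7500, f(x_4) = 0.145665, coefficient = 1

I ≈ (0.500000/3) × 8.570632 = 1.428439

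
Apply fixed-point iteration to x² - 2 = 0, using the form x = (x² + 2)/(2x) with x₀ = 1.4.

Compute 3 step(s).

Equation: x² - 2 = 0
Fixed-point form: x = (x² + 2)/(2x)
x₀ = 1.4

x_1 = g(1.400000) = 1.414286
x_2 = g(1.414286) = 1.414214
x_3 = g(1.414214) = 1.414214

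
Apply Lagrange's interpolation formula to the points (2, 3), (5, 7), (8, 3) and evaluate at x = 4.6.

Lagrange interpolation formula:
P(x) = Σ yᵢ × Lᵢ(x)
where Lᵢ(x) = Π_{j≠i} (x - xⱼ)/(xᵢ - xⱼ)

L_0(4.6) = (4.6 - 5)/(2 - 5) × (4.6 - 8)/(2 - 8) = 0.075556
L_1(4.6) = (4.6 - 2)/(5 - 2) × (4.6 - 8)/(5 - 8) = 0.982222
L_2(4.6) = (4.6 - 2)/(8 - 2) × (4.6 - 5)/(8 - 5) = -0.057778

P(4.6) = 3×L_0(4.6) + 7×L_1(4.6) + 3×L_2(4.6)
P(4.6) = 6.928889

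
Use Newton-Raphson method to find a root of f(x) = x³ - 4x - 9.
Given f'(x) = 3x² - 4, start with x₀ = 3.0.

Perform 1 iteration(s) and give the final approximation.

f(x) = x³ - 4x - 9
f'(x) = 3x² - 4
x₀ = 3.0

Newton-Raphson formula: x_{n+1} = x_n - f(x_n)/f'(x_n)

Iteration 1:
  f(3.000000) = 6.000000
  f'(3.000000) = 23.000000
  x_1 = 3.000000 - 6.000000/23.000000 = 2.739130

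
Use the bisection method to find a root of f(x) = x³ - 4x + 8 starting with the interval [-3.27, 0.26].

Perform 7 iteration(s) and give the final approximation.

f(x) = x³ - 4x + 8
Initial interval: [-3.27, 0.26]

Iteration 1:
  c_1 = (-3.270000 + 0.260000)/2 = -1.505000
  f(c_1) = f(-1.505000) = 10.611137
  f(a) × f(c) < 0, new interval: [-3.270000, -1.505000]
Iteration 2:
  c_2 = (-3.270000 + (-1.505000))/2 = -2.387500
  f(c_2) = f(-2.387500) = 3.940877
  f(a) × f(c) < 0, new interval: [-3.270000, -2.387500]
Iteration 3:
  c_3 = (-3.270000 + (-2.387500))/2 = -2.828750
  f(c_3) = f(-2.828750) = -3.320167
  f(a) × f(c) ≥ 0, new interval: [-2.828750, -2.387500]
Iteration 4:
  c_4 = (-2.828750 + (-2.387500))/2 = -2.608125
  f(c_4) = f(-2.608125) = 0.691210
  f(a) × f(c) < 0, new interval: [-2.828750, -2.608125]
Iteration 5:
  c_5 = (-2.828750 + (-2.608125))/2 = -2.718438
  f(c_5) = f(-2.718438) = -1.215238
  f(a) × f(c) ≥ 0, new interval: [-2.718438, -2.608125]
Iteration 6:
  c_6 = (-2.718438 + (-2.608125))/2 = -2.663281
  f(c_6) = f(-2.663281) = -0.237707
  f(a) × f(c) ≥ 0, new interval: [-2.663281, -2.608125]
Iteration 7:
  c_7 = (-2.663281 + (-2.608125))/2 = -2.635703
  f(c_7) = f(-2.635703) = 0.232765
  f(a) × f(c) < 0, new interval: [-2.663281, -2.635703]

After 7 iteration(s), the approximation is c_7 = -2.635703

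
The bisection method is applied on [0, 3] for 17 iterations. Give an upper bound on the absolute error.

Bisection error bound: |error| ≤ (b-a)/2^n
|error| ≤ (3 - 0)/2^17 = 3/2^17
|error| ≤ 0.0000228882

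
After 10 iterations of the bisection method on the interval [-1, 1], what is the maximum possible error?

Bisection error bound: |error| ≤ (b-a)/2^n
|error| ≤ (1 - (-1))/2^10 = 2/2^10
|error| ≤ 0.0019531250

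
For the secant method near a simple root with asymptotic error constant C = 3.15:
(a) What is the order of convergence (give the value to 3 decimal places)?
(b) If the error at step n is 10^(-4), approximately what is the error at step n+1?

(a) Secant method has superlinear convergence with order φ = (1+√5)/2 ≈ 1.618.
    This means |e_{n+1}| ≈ C|e_n|^1.618.

(b) With |e_n| = 10^(-4) and C = 3.15:
    |e_{n+1}| ≈ 3.15 × (10^(-4))^1.618 = 3.15 × 10^(-6.47)

(a) ≈ 1.618 (golden ratio); (b) |e_{n+1}| ≈ 1.062e-06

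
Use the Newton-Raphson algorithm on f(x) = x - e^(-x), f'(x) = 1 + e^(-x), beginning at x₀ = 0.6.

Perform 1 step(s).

f(x) = x - e^(-x)
f'(x) = 1 + e^(-x)
x₀ = 0.6

Newton-Raphson formula: x_{n+1} = x_n - f(x_n)/f'(x_n)

Iteration 1:
  f(0.600000) = 0.051188
  f'(0.600000) = 1.548812
  x_1 = 0.600000 - 0.051188/1.548812 = 0.566950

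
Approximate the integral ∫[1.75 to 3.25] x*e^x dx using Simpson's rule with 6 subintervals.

f(x) = x*e^x
a = 1.75, b = 3.25, n = 6
h = (b - a)/n = 0.250000

Simpson's rule: (h/3)[f(x₀) + 4f(x₁) + 2f(x₂) + ... + f(xₙ)]

x_0 = 1.7500, f(x_0) = 10.070555, coefficient = 1
x_1 = 2.0000, f(x_1) = 14.778112, coefficient = 4
x_2 = 2.2500, f(x_2) = 21.347406, coefficient = 2
x_3 = 2.5000, f(x_3) = 30.456235, coefficient = 4
x_4 = 2.7500, f(x_4) = 43.017238, coefficient = 2
x_5 = 3.0000, f(x_5) = 60.256611, coefficient = 4
x_6 = 3.2500, f(x_6) = 83.818605, coefficient = 1

I ≈ (0.250000/3) × 644.582278 = 53.715190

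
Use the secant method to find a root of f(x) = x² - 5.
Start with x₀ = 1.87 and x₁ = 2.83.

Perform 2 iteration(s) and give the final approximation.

f(x) = x² - 5
x₀ = 1.87, x₁ = 2.83

Secant formula: x_{n+1} = x_n - f(x_n)(x_n - x_{n-1})/(f(x_n) - f(x_{n-1}))

Iteration 1:
  f(1.870000) = -1.503100
  f(2.830000) = 3.008900
  x_2 = 2.830000 - 3.008900×(2.830000 - 1.870000)/(3.008900 - (-1.503100))
       = 2.189809
Iteration 2:
  f(2.830000) = 3.008900
  f(2.189809) = -0.204739
  x_3 = 2.189809 - (-0.204739)×(2.189809 - 2.830000)/(-0.204739 - 3.008900)
       = 2.230595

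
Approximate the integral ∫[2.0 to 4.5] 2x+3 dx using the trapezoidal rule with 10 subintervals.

f(x) = 2x+3
a = 2.0, b = 4.5, n = 10
h = (b - a)/n = 0.250000

Trapezoidal rule: (h/2)[f(x₀) + 2f(x₁) + 2f(x₂) + ... + f(xₙ)]

x_0 = 2.0000, f(x_0) = 7.000000, coefficient = 1
x_1 = 2.2500, f(x_1) = 7.500000, coefficient = 2
x_2 = 2.5000, f(x_2) = 8.000000, coefficient = 2
x_3 = 2.7500, f(x_3) = 8.500000, coefficient = 2
x_4 = 3.0000, f(x_4) = 9.000000, coefficient = 2
x_5 = 3.2500, f(x_5) = 9.500000, coefficient = 2
x_6 = 3.5000, f(x_6) = 10.000000, coefficient = 2
x_7 = 3.7500, f(x_7) = 10.500000, coefficient = 2
x_8 = 4.0000, f(x_8) = 11.000000, coefficient = 2
x_9 = 4.2500, f(x_9) = 11.500000, coefficient = 2
x_10 = 4.5000, f(x_10) = 12.000000, coefficient = 1

I ≈ (0.250000/2) × 190.000000 = 23.750000
Exact value: 23.750000
Error: 0.000000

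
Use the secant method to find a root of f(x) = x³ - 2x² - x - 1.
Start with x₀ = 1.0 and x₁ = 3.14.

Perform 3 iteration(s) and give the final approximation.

f(x) = x³ - 2x² - x - 1
x₀ = 1.0, x₁ = 3.14

Secant formula: x_{n+1} = x_n - f(x_n)(x_n - x_{n-1})/(f(x_n) - f(x_{n-1}))

Iteration 1:
  f(1.000000) = -3.000000
  f(3.140000) = 7.099944
  x_2 = 3.140000 - 7.099944×(3.140000 - 1.000000)/(7.099944 - (-3.000000))
       = 1.635647
Iteration 2:
  f(3.140000) = 7.099944
  f(1.635647) = -3.610416
  x_3 = 1.635647 - (-3.610416)×(1.635647 - 3.140000)/(-3.610416 - 7.099944)
       = 2.142758
Iteration 3:
  f(1.635647) = -3.610416
  f(2.142758) = -2.487298
  x_4 = 2.142758 - (-2.487298)×(2.142758 - 1.635647)/(-2.487298 - (-3.610416))
       = 3.265824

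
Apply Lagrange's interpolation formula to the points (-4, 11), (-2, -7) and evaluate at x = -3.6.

Lagrange interpolation formula:
P(x) = Σ yᵢ × Lᵢ(x)
where Lᵢ(x) = Π_{j≠i} (x - xⱼ)/(xᵢ - xⱼ)

L_0(-3.6) = (-3.6 - (-2))/(-4 - (-2)) = 0.800000
L_1(-3.6) = (-3.6 - (-4))/(-2 - (-4)) = 0.200000

P(-3.6) = 11×L_0(-3.6) + (-7)×L_1(-3.6)
P(-3.6) = 7.400000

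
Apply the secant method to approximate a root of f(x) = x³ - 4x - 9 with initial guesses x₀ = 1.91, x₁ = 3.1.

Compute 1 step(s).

f(x) = x³ - 4x - 9
x₀ = 1.91, x₁ = 3.1

Secant formula: x_{n+1} = x_n - f(x_n)(x_n - x_{n-1})/(f(x_n) - f(x_{n-1}))

Iteration 1:
  f(1.910000) = -9.672129
  f(3.100000) = 8.391000
  x_2 = 3.100000 - 8.391000×(3.100000 - 1.910000)/(8.391000 - (-9.672129))
       = 2.547200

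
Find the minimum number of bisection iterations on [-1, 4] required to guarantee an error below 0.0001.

We need (b-a)/2^n ≤ 0.0001
(4 - (-1))/2^n ≤ 0.0001
5/2^n ≤ 0.0001
2^n ≥ 50000
n ≥ log₂(50000) = 15.61
n ≥ 16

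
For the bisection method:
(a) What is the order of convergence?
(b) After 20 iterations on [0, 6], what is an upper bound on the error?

(a) Bisection has linear (order 1) convergence; the error is halved each step.

(b) Error bound = (b-a)/2^n = (6 - 0)/2^{20}
    = 6/2^{20}

(a) 1 (linear); (b) error ≤ 5.72e-06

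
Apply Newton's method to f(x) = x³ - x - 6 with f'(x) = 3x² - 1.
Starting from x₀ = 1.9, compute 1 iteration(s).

f(x) = x³ - x - 6
f'(x) = 3x² - 1
x₀ = 1.9

Newton-Raphson formula: x_{n+1} = x_n - f(x_n)/f'(x_n)

Iteration 1:
  f(1.900000) = -1.041000
  f'(1.900000) = 9.830000
  x_1 = 1.900000 - (-1.041000)/9.830000 = 2.005900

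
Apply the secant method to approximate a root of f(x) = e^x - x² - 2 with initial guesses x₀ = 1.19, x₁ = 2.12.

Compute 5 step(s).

f(x) = e^x - x² - 2
x₀ = 1.19, x₁ = 2.12

Secant formula: x_{n+1} = x_n - f(x_n)(x_n - x_{n-1})/(f(x_n) - f(x_{n-1}))

Iteration 1:
  f(1.190000) = -0.129019
  f(2.120000) = 1.836737
  x_2 = 2.120000 - 1.836737×(2.120000 - 1.190000)/(1.836737 - (-0.129019))
       = 1.251039
Iteration 2:
  f(2.120000) = 1.836737
  f(1.251039) = -0.071127
  x_3 = 1.251039 - (-0.071127)×(1.251039 - 2.120000)/(-0.071127 - 1.836737)
       = 1.283435
Iteration 3:
  f(1.251039) = -0.071127
  f(1.283435) = -0.038190
  x_4 = 1.283435 - (-0.038190)×(1.283435 - 1.251039)/(-0.038190 - (-0.071127))
       = 1.320997
Iteration 4:
  f(1.283435) = -0.038190
  f(1.320997) = 0.002123
  x_5 = 1.320997 - 0.002123×(1.320997 - 1.283435)/(0.002123 - (-0.038190))
       = 1.319019
Iteration 5:
  f(1.320997) = 0.002123
  f(1.319019) = -0.000060
  x_6 = 1.319019 - (-0.000060)×(1.319019 - 1.320997)/(-0.000060 - 0.002123)
       = 1.319074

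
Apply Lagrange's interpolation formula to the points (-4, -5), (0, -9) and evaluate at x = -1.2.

Lagrange interpolation formula:
P(x) = Σ yᵢ × Lᵢ(x)
where Lᵢ(x) = Π_{j≠i} (x - xⱼ)/(xᵢ - xⱼ)

L_0(-1.2) = (-1.2 - 0)/(-4 - 0) = 0.300000
L_1(-1.2) = (-1.2 - (-4))/(0 - (-4)) = 0.700000

P(-1.2) = (-5)×L_0(-1.2) + (-9)×L_1(-1.2)
P(-1.2) = -7.800000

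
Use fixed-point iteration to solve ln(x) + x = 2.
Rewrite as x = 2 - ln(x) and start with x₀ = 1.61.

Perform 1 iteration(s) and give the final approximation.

Equation: ln(x) + x = 2
Fixed-point form: x = 2 - ln(x)
x₀ = 1.61

x_1 = g(1.610000) = 1.523766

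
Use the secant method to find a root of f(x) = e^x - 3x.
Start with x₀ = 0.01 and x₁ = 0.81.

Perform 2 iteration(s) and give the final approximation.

f(x) = e^x - 3x
x₀ = 0.01, x₁ = 0.81

Secant formula: x_{n+1} = x_n - f(x_n)(x_n - x_{n-1})/(f(x_n) - f(x_{n-1}))

Iteration 1:
  f(0.010000) = 0.980050
  f(0.810000) = -0.182092
  x_2 = 0.810000 - (-0.182092)×(0.810000 - 0.010000)/(-0.182092 - 0.980050)
       = 0.684651
Iteration 2:
  f(0.810000) = -0.182092
  f(0.684651) = -0.070873
  x_3 = 0.684651 - (-0.070873)×(0.684651 - 0.810000)/(-0.070873 - (-0.182092))
       = 0.604773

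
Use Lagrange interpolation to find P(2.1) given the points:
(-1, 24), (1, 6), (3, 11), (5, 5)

Lagrange interpolation formula:
P(x) = Σ yᵢ × Lᵢ(x)
where Lᵢ(x) = Π_{j≠i} (x - xⱼ)/(xᵢ - xⱼ)

L_0(2.1) = (2.1 - 1)/(-1 - 1) × (2.1 - 3)/(-1 - 3) × (2.1 - 5)/(-1 - 5) = -0.059812
L_1(2.1) = (2.1 - (-1))/(1 - (-1)) × (2.1 - 3)/(1 - 3) × (2.1 - 5)/(1 - 5) = 0.505687
L_2(2.1) = (2.1 - (-1))/(3 - (-1)) × (2.1 - 1)/(3 - 1) × (2.1 - 5)/(3 - 5) = 0.618063
L_3(2.1) = (2.1 - (-1))/(5 - (-1)) × (2.1 - 1)/(5 - 1) × (2.1 - 3)/(5 - 3) = -0.063938

P(2.1) = 24×L_0(2.1) + 6×L_1(2.1) + 11×L_2(2.1) + 5×L_3(2.1)
P(2.1) = 8.077625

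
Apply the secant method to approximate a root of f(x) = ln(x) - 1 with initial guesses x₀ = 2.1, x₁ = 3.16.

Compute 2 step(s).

f(x) = ln(x) - 1
x₀ = 2.1, x₁ = 3.16

Secant formula: x_{n+1} = x_n - f(x_n)(x_n - x_{n-1})/(f(x_n) - f(x_{n-1}))

Iteration 1:
  f(2.100000) = -0.258063
  f(3.160000) = 0.150572
  x_2 = 3.160000 - 0.150572×(3.160000 - 2.100000)/(0.150572 - (-0.258063))
       = 2.769416
Iteration 2:
  f(3.160000) = 0.150572
  f(2.769416) = 0.018636
  x_3 = 2.769416 - 0.018636×(2.769416 - 3.160000)/(0.018636 - 0.150572)
       = 2.714244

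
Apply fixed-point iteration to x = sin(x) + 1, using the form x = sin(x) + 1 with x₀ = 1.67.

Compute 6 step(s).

Equation: x = sin(x) + 1
Fixed-point form: x = sin(x) + 1
x₀ = 1.67

x_1 = g(1.670000) = 1.995083
x_2 = g(1.995083) = 1.911332
x_3 = g(1.911332) = 1.942576
x_4 = g(1.942576) = 1.931682
x_5 = g(1.931682) = 1.935584
x_6 = g(1.935584) = 1.934199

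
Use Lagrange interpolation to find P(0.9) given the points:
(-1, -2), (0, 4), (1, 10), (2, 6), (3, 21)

Lagrange interpolation formula:
P(x) = Σ yᵢ × Lᵢ(x)
where Lᵢ(x) = Π_{j≠i} (x - xⱼ)/(xᵢ - xⱼ)

L_0(0.9) = (0.9 - 0)/(-1 - 0) × (0.9 - 1)/(-1 - 1) × (0.9 - 2)/(-1 - 2) × (0.9 - 3)/(-1 - 3) = -0.008662
L_1(0.9) = (0.9 - (-1))/(0 - (-1)) × (0.9 - 1)/(0 - 1) × (0.9 - 2)/(0 - 2) × (0.9 - 3)/(0 - 3) = 0.073150
L_2(0.9) = (0.9 - (-1))/(1 - (-1)) × (0.9 - 0)/(1 - 0) × (0.9 - 2)/(1 - 2) × (0.9 - 3)/(1 - 3) = 0.987525
L_3(0.9) = (0.9 - (-1))/(2 - (-1)) × (0.9 - 0)/(2 - 0) × (0.9 - 1)/(2 - 1) × (0.9 - 3)/(2 - 3) = -0.059850
L_4(0.9) = (0.9 - (-1))/(3 - (-1)) × (0.9 - 0)/(3 - 0) × (0.9 - 1)/(3 - 1) × (0.9 - 2)/(3 - 2) = 0.007837

P(0.9) = (-2)×L_0(0.9) + 4×L_1(0.9) + 10×L_2(0.9) + 6×L_3(0.9) + 21×L_4(0.9)
P(0.9) = 9.990663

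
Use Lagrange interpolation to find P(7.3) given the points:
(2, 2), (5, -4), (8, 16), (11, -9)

Lagrange interpolation formula:
P(x) = Σ yᵢ × Lᵢ(x)
where Lᵢ(x) = Π_{j≠i} (x - xⱼ)/(xᵢ - xⱼ)

L_0(7.3) = (7.3 - 5)/(2 - 5) × (7.3 - 8)/(2 - 8) × (7.3 - 11)/(2 - 11) = -0.036772
L_1(7.3) = (7.3 - 2)/(5 - 2) × (7.3 - 8)/(5 - 8) × (7.3 - 11)/(5 - 11) = 0.254204
L_2(7.3) = (7.3 - 2)/(8 - 2) × (7.3 - 5)/(8 - 5) × (7.3 - 11)/(8 - 11) = 0.835241
L_3(7.3) = (7.3 - 2)/(11 - 2) × (7.3 - 5)/(11 - 5) × (7.3 - 8)/(11 - 8) = -0.052673

P(7.3) = 2×L_0(7.3) + (-4)×L_1(7.3) + 16×L_2(7.3) + (-9)×L_3(7.3)
P(7.3) = 12.747549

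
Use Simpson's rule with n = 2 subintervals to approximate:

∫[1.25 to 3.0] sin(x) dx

f(x) = sin(x)
a = 1.25, b = 3.0, n = 2
h = (b - a)/n = 0.875000

Simpson's rule: (h/3)[f(x₀) + 4f(x₁) + 2f(x₂) + ... + f(xₙ)]

x_0 = 1.2500, f(x_0) = 0.948985, coefficient = 1
x_1 = 2.1250, f(x_1) = 0.850320, coefficient = 4
x_2 = 3.0000, f(x_2) = 0.141120, coefficient = 1

I ≈ (0.875000/3) × 4.491384 = 1.309987
Exact value: 1.305315
Error: 0.004672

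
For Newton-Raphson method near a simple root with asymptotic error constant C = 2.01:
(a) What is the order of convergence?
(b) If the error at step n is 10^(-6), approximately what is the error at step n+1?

(a) Newton-Raphson has quadratic (order 2) convergence near simple roots.
    This means |e_{n+1}| ≈ C|e_n|².

(b) With |e_n| = 10^(-6) and C = 2.01:
    |e_{n+1}| ≈ 2.01 × (10^(-6))² = 2.01 × 10^(-12)

(a) 2 (quadratic); (b) |e_{n+1}| ≈ 2.010e-12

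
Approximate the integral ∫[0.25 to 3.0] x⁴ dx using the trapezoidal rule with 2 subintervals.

f(x) = x⁴
a = 0.25, b = 3.0, n = 2
h = (b - a)/n = 1.375000

Trapezoidal rule: (h/2)[f(x₀) + 2f(x₁) + 2f(x₂) + ... + f(xₙ)]

x_0 = 0.2500, f(x_0) = 0.003906, coefficient = 1
x_1 = 1.6250, f(x_1) = 6.972900, coefficient = 2
x_2 = 3.0000, f(x_2) = 81.000000, coefficient = 1

I ≈ (1.375000/2) × 94.949707 = 65.277924
Exact value: 48.599805
Error: 16.678119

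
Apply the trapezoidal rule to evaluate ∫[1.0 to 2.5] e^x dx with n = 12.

f(x) = e^x
a = 1.0, b = 2.5, n = 12
h = (b - a)/n = 0.125000

Trapezoidal rule: (h/2)[f(x₀) + 2f(x₁) + 2f(x₂) + ... + f(xₙ)]

x_0 = 1.0000, f(x_0) = 2.718282, coefficient = 1
x_1 = 1.1250, f(x_1) = 3.080217, coefficient = 2
x_2 = 1.2500, f(x_2) = 3.490343, coefficient = 2
x_3 = 1.3750, f(x_3) = 3.955077, coefficient = 2
x_4 = 1.5000, f(x_4) = 4.481689, coefficient = 2
x_5 = 1.6250, f(x_5) = 5.078419, coefficient = 2
x_6 = 1.7500, f(x_6) = 5.754603, coefficient = 2
x_7 = 1.8750, f(x_7) = 6.520819, coefficient = 2
x_8 = 2.0000, f(x_8) = 7.389056, coefficient = 2
x_9 = 2.1250, f(x_9) = 8.372897, coefficient = 2
x_10 = 2.2500, f(x_10) = 9.487736, coefficient = 2
x_11 = 2.3750, f(x_11) = 10.751013, coefficient = 2
x_12 = 2.5000, f(x_12) = 12.182494, coefficient = 1

I ≈ (0.125000/2) × 151.624514 = 9.476532
Exact value: 9.464212
Error: 0.012320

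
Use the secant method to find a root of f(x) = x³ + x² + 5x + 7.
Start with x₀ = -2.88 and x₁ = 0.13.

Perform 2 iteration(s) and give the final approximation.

f(x) = x³ + x² + 5x + 7
x₀ = -2.88, x₁ = 0.13

Secant formula: x_{n+1} = x_n - f(x_n)(x_n - x_{n-1})/(f(x_n) - f(x_{n-1}))

Iteration 1:
  f(-2.880000) = -22.993472
  f(0.130000) = 7.669097
  x_2 = 0.130000 - 7.669097×(0.130000 - (-2.880000))/(7.669097 - (-22.993472))
       = -0.622839
Iteration 2:
  f(0.130000) = 7.669097
  f(-0.622839) = 4.032116
  x_3 = -0.622839 - 4.032116×(-0.622839 - 0.130000)/(4.032116 - 7.669097)
       = -1.457469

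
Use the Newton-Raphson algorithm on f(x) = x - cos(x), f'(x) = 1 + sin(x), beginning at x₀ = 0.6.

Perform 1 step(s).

f(x) = x - cos(x)
f'(x) = 1 + sin(x)
x₀ = 0.6

Newton-Raphson formula: x_{n+1} = x_n - f(x_n)/f'(x_n)

Iteration 1:
  f(0.600000) = -0.225336
  f'(0.600000) = 1.564642
  x_1 = 0.600000 - (-0.225336)/1.564642 = 0.744017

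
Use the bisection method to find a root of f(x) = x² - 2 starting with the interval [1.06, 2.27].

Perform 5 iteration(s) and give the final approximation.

f(x) = x² - 2
Initial interval: [1.06, 2.27]

Iteration 1:
  c_1 = (1.060000 + 2.270000)/2 = 1.665000
  f(c_1) = f(1.665000) = 0.772225
  f(a) × f(c) < 0, new interval: [1.060000, 1.665000]
Iteration 2:
  c_2 = (1.060000 + 1.665000)/2 = 1.362500
  f(c_2) = f(1.362500) = -0.143594
  f(a) × f(c) ≥ 0, new interval: [1.362500, 1.665000]
Iteration 3:
  c_3 = (1.362500 + 1.665000)/2 = 1.513750
  f(c_3) = f(1.513750) = 0.291439
  f(a) × f(c) < 0, new interval: [1.362500, 1.513750]
Iteration 4:
  c_4 = (1.362500 + 1.513750)/2 = 1.438125
  f(c_4) = f(1.438125) = 0.068204
  f(a) × f(c) < 0, new interval: [1.362500, 1.438125]
Iteration 5:
  c_5 = (1.362500 + 1.438125)/2 = 1.400313
  f(c_5) = f(1.400313) = -0.039125
  f(a) × f(c) ≥ 0, new interval: [1.400313, 1.438125]

After 5 iteration(s), the approximation is c_5 = 1.400313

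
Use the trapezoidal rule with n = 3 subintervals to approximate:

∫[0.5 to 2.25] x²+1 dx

f(x) = x²+1
a = 0.5, b = 2.25, n = 3
h = (b - a)/n = 0.583333

Trapezoidal rule: (h/2)[f(x₀) + 2f(x₁) + 2f(x₂) + ... + f(xₙ)]

x_0 = 0.5000, f(x_0) = 1.250000, coefficient = 1
x_1 = 1.0833, f(x_1) = 2.173611, coefficient = 2
x_2 = 1.6667, f(x_2) = 3.777778, coefficient = 2
x_3 = 2.2500, f(x_3) = 6.062500, coefficient = 1

I ≈ (0.583333/2) × 19.215278 = 5.604456
Exact value: 5.505208
Error: 0.099248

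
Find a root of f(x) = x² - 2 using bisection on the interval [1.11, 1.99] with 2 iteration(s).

f(x) = x² - 2
Initial interval: [1.11, 1.99]

Iteration 1:
  c_1 = (1.110000 + 1.990000)/2 = 1.550000
  f(c_1) = f(1.550000) = 0.402500
  f(a) × f(c) < 0, new interval: [1.110000, 1.550000]
Iteration 2:
  c_2 = (1.110000 + 1.550000)/2 = 1.330000
  f(c_2) = f(1.330000) = -0.231100
  f(a) × f(c) ≥ 0, new interval: [1.330000, 1.550000]

After 2 iteration(s), the approximation is c_2 = 1.330000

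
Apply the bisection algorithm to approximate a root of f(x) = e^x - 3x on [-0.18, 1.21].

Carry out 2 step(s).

f(x) = e^x - 3x
Initial interval: [-0.18, 1.21]

Iteration 1:
  c_1 = (-0.180000 + 1.210000)/2 = 0.515000
  f(c_1) = f(0.515000) = 0.128639
  f(a) × f(c) ≥ 0, new interval: [0.515000, 1.210000]
Iteration 2:
  c_2 = (0.515000 + 1.210000)/2 = 0.862500
  f(c_2) = f(0.862500) = -0.218424
  f(a) × f(c) < 0, new interval: [0.515000, 0.862500]

After 2 iteration(s), the approximation is c_2 = 0.862500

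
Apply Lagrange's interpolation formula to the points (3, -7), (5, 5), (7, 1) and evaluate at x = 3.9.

Lagrange interpolation formula:
P(x) = Σ yᵢ × Lᵢ(x)
where Lᵢ(x) = Π_{j≠i} (x - xⱼ)/(xᵢ - xⱼ)

L_0(3.9) = (3.9 - 5)/(3 - 5) × (3.9 - 7)/(3 - 7) = 0.426250
L_1(3.9) = (3.9 - 3)/(5 - 3) × (3.9 - 7)/(5 - 7) = 0.697500
L_2(3.9) = (3.9 - 3)/(7 - 3) × (3.9 - 5)/(7 - 5) = -0.123750

P(3.9) = (-7)×L_0(3.9) + 5×L_1(3.9) + 1×L_2(3.9)
P(3.9) = 0.380000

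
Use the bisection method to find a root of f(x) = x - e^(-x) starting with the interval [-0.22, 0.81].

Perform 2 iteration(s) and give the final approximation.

f(x) = x - e^(-x)
Initial interval: [-0.22, 0.81]

Iteration 1:
  c_1 = (-0.220000 + 0.810000)/2 = 0.295000
  f(c_1) = f(0.295000) = -0.449532
  f(a) × f(c) ≥ 0, new interval: [0.295000, 0.810000]
Iteration 2:
  c_2 = (0.295000 + 0.810000)/2 = 0.552500
  f(c_2) = f(0.552500) = -0.023009
  f(a) × f(c) ≥ 0, new interval: [0.552500, 0.810000]

After 2 iteration(s), the approximation is c_2 = 0.552500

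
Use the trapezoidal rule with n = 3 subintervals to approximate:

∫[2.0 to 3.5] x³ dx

f(x) = x³
a = 2.0, b = 3.5, n = 3
h = (b - a)/n = 0.500000

Trapezoidal rule: (h/2)[f(x₀) + 2f(x₁) + 2f(x₂) + ... + f(xₙ)]

x_0 = 2.0000, f(x_0) = 8.000000, coefficient = 1
x_1 = 2.5000, f(x_1) = 15.625000, coefficient = 2
x_2 = 3.0000, f(x_2) = 27.000000, coefficient = 2
x_3 = 3.5000, f(x_3) = 42.875000, coefficient = 1

I ≈ (0.500000/2) × 136.125000 = 34.031250
Exact value: 33.515625
Error: 0.515625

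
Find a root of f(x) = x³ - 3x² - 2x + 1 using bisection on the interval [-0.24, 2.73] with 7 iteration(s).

f(x) = x³ - 3x² - 2x + 1
Initial interval: [-0.24, 2.73]

Iteration 1:
  c_1 = (-0.240000 + 2.730000)/2 = 1.245000
  f(c_1) = f(1.245000) = -4.210294
  f(a) × f(c) < 0, new interval: [-0.240000, 1.245000]
Iteration 2:
  c_2 = (-0.240000 + 1.245000)/2 = 0.502500
  f(c_2) = f(0.502500) = -0.635634
  f(a) × f(c) < 0, new interval: [-0.240000, 0.502500]
Iteration 3:
  c_3 = (-0.240000 + 0.502500)/2 = 0.131250
  f(c_3) = f(0.131250) = 0.688081
  f(a) × f(c) ≥ 0, new interval: [0.131250, 0.502500]
Iteration 4:
  c_4 = (0.131250 + 0.502500)/2 = 0.316875
  f(c_4) = f(0.316875) = 0.096838
  f(a) × f(c) ≥ 0, new interval: [0.316875, 0.502500]
Iteration 5:
  c_5 = (0.316875 + 0.502500)/2 = 0.409688
  f(c_5) = f(0.409688) = -0.254143
  f(a) × f(c) < 0, new interval: [0.316875, 0.409688]
Iteration 6:
  c_6 = (0.316875 + 0.409688)/2 = 0.363281
  f(c_6) = f(0.363281) = -0.074539
  f(a) × f(c) < 0, new interval: [0.316875, 0.363281]
Iteration 7:
  c_7 = (0.316875 + 0.363281)/2 = 0.340078
  f(c_7) = f(0.340078) = 0.012215
  f(a) × f(c) ≥ 0, new interval: [0.340078, 0.363281]

After 7 iteration(s), the approximation is c_7 = 0.340078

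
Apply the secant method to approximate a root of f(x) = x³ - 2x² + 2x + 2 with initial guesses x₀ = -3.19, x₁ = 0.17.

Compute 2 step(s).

f(x) = x³ - 2x² + 2x + 2
x₀ = -3.19, x₁ = 0.17

Secant formula: x_{n+1} = x_n - f(x_n)(x_n - x_{n-1})/(f(x_n) - f(x_{n-1}))

Iteration 1:
  f(-3.190000) = -57.193959
  f(0.170000) = 2.287113
  x_2 = 0.170000 - 2.287113×(0.170000 - (-3.190000))/(2.287113 - (-57.193959))
       = 0.040804
Iteration 2:
  f(0.170000) = 2.287113
  f(0.040804) = 2.078347
  x_3 = 0.040804 - 2.078347×(0.040804 - 0.170000)/(2.078347 - 2.287113)
       = -1.245386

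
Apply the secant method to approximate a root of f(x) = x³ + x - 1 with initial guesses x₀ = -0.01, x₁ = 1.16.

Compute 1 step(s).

f(x) = x³ + x - 1
x₀ = -0.01, x₁ = 1.16

Secant formula: x_{n+1} = x_n - f(x_n)(x_n - x_{n-1})/(f(x_n) - f(x_{n-1}))

Iteration 1:
  f(-0.010000) = -1.010001
  f(1.160000) = 1.720896
  x_2 = 1.160000 - 1.720896×(1.160000 - (-0.010000))/(1.720896 - (-1.010001))
       = 0.422715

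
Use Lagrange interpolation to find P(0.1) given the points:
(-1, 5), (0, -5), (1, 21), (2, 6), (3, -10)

Lagrange interpolation formula:
P(x) = Σ yᵢ × Lᵢ(x)
where Lᵢ(x) = Π_{j≠i} (x - xⱼ)/(xᵢ - xⱼ)

L_0(0.1) = (0.1 - 0)/(-1 - 0) × (0.1 - 1)/(-1 - 1) × (0.1 - 2)/(-1 - 2) × (0.1 - 3)/(-1 - 3) = -0.020663
L_1(0.1) = (0.1 - (-1))/(0 - (-1)) × (0.1 - 1)/(0 - 1) × (0.1 - 2)/(0 - 2) × (0.1 - 3)/(0 - 3) = 0.909150
L_2(0.1) = (0.1 - (-1))/(1 - (-1)) × (0.1 - 0)/(1 - 0) × (0.1 - 2)/(1 - 2) × (0.1 - 3)/(1 - 3) = 0.151525
L_3(0.1) = (0.1 - (-1))/(2 - (-1)) × (0.1 - 0)/(2 - 0) × (0.1 - 1)/(2 - 1) × (0.1 - 3)/(2 - 3) = -0.047850
L_4(0.1) = (0.1 - (-1))/(3 - (-1)) × (0.1 - 0)/(3 - 0) × (0.1 - 1)/(3 - 1) × (0.1 - 2)/(3 - 2) = 0.007838

P(0.1) = 5×L_0(0.1) + (-5)×L_1(0.1) + 21×L_2(0.1) + 6×L_3(0.1) + (-10)×L_4(0.1)
P(0.1) = -1.832513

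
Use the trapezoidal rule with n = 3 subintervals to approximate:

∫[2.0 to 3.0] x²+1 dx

f(x) = x²+1
a = 2.0, b = 3.0, n = 3
h = (b - a)/n = 0.333333

Trapezoidal rule: (h/2)[f(x₀) + 2f(x₁) + 2f(x₂) + ... + f(xₙ)]

x_0 = 2.0000, f(x_0) = 5.000000, coefficient = 1
x_1 = 2.3333, f(x_1) = 6.444444, coefficient = 2
x_2 = 2.6667, f(x_2) = 8.111111, coefficient = 2
x_3 = 3.0000, f(x_3) = 10.000000, coefficient = 1

I ≈ (0.333333/2) × 44.111111 = 7.351852
Exact value: 7.333333
Error: 0.018519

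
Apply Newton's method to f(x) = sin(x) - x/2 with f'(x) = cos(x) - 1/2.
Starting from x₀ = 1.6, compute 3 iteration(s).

f(x) = sin(x) - x/2
f'(x) = cos(x) - 1/2
x₀ = 1.6

Newton-Raphson formula: x_{n+1} = x_n - f(x_n)/f'(x_n)

Iteration 1:
  f(1.600000) = 0.199574
  f'(1.600000) = -0.529200
  x_1 = 1.600000 - 0.199574/(-0.529200) = 1.977124
Iteration 2:
  f(1.977124) = -0.069983
  f'(1.977124) = -0.895238
  x_2 = 1.977124 - (-0.069983)/(-0.895238) = 1.898951
Iteration 3:
  f(1.898951) = -0.002837
  f'(1.898951) = -0.822297
  x_3 = 1.898951 - (-0.002837)/(-0.822297) = 1.895501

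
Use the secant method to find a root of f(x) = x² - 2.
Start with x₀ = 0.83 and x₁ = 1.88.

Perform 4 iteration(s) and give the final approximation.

f(x) = x² - 2
x₀ = 0.83, x₁ = 1.88

Secant formula: x_{n+1} = x_n - f(x_n)(x_n - x_{n-1})/(f(x_n) - f(x_{n-1}))

Iteration 1:
  f(0.830000) = -1.311100
  f(1.880000) = 1.534400
  x_2 = 1.880000 - 1.534400×(1.880000 - 0.830000)/(1.534400 - (-1.311100))
       = 1.313801
Iteration 2:
  f(1.880000) = 1.534400
  f(1.313801) = -0.273928
  x_3 = 1.313801 - (-0.273928)×(1.313801 - 1.880000)/(-0.273928 - 1.534400)
       = 1.399569
Iteration 3:
  f(1.313801) = -0.273928
  f(1.399569) = -0.041206
  x_4 = 1.399569 - (-0.041206)×(1.399569 - 1.313801)/(-0.041206 - (-0.273928))
       = 1.414755
Iteration 4:
  f(1.399569) = -0.041206
  f(1.414755) = 0.001533
  x_5 = 1.414755 - 0.001533×(1.414755 - 1.399569)/(0.001533 - (-0.041206))
       = 1.414211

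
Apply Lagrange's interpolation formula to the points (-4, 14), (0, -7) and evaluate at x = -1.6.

Lagrange interpolation formula:
P(x) = Σ yᵢ × Lᵢ(x)
where Lᵢ(x) = Π_{j≠i} (x - xⱼ)/(xᵢ - xⱼ)

L_0(-1.6) = (-1.6 - 0)/(-4 - 0) = 0.400000
L_1(-1.6) = (-1.6 - (-4))/(0 - (-4)) = 0.600000

P(-1.6) = 14×L_0(-1.6) + (-7)×L_1(-1.6)
P(-1.6) = 1.400000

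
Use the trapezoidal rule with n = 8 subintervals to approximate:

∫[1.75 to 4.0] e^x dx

f(x) = e^x
a = 1.75, b = 4.0, n = 8
h = (b - a)/n = 0.281250

Trapezoidal rule: (h/2)[f(x₀) + 2f(x₁) + 2f(x₂) + ... + f(xₙ)]

x_0 = 1.7500, f(x_0) = 5.754603, coefficient = 1
x_1 = 2.0312, f(x_1) = 7.623610, coefficient = 2
x_2 = 2.3125, f(x_2) = 10.099642, coefficient = 2
x_3 = 2.5938, f(x_3) = 13.379852, coefficient = 2
x_4 = 2.8750, f(x_4) = 17.725424, coefficient = 2
x_5 = 3.1562, f(x_5) = 23.482372, coefficient = 2
x_6 = 3.4375, f(x_6) = 31.109088, coefficient = 2
x_7 = 3.7188, f(x_7) = 41.212846, coefficient = 2
x_8 = 4.0000, f(x_8) = 54.598150, coefficient = 1

I ≈ (0.281250/2) × 349.618421 = 49.165090
Exact value: 48.843547
Error: 0.321543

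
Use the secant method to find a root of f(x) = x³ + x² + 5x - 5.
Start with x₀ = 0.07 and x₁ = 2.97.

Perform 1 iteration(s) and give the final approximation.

f(x) = x³ + x² + 5x - 5
x₀ = 0.07, x₁ = 2.97

Secant formula: x_{n+1} = x_n - f(x_n)(x_n - x_{n-1})/(f(x_n) - f(x_{n-1}))

Iteration 1:
  f(0.070000) = -4.644757
  f(2.970000) = 44.868973
  x_2 = 2.970000 - 44.868973×(2.970000 - 0.070000)/(44.868973 - (-4.644757))
       = 0.342042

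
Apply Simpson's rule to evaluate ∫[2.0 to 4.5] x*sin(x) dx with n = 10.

f(x) = x*sin(x)
a = 2.0, b = 4.5, n = 10
h = (b - a)/n = 0.250000

Simpson's rule: (h/3)[f(x₀) + 4f(x₁) + 2f(x₂) + ... + f(xₙ)]

x_0 = 2.0000, f(x_0) = 1.818595, coefficient = 1
x_1 = 2.2500, f(x_1) = 1.750665, coefficient = 4
x_2 = 2.5000, f(x_2) = 1.496180, coefficient = 2
x_3 = 2.7500, f(x_3) = 1.049568, coefficient = 4
x_4 = 3.0000, f(x_4) = 0.423360, coefficient = 2
x_5 = 3.2500, f(x_5) = -0.351634, coefficient = 4
x_6 = 3.5000, f(x_6) = -1.227741, coefficient = 2
x_7 = 3.7500, f(x_7) = -2.143355, coefficient = 4
x_8 = 4.0000, f(x_8) = -3.027210, coefficient = 2
x_9 = 4.2500, f(x_9) = -3.803705, coefficient = 4
x_10 = 4.5000, f(x_10) = -4.398886, coefficient = 1

I ≈ (0.250000/3) × -21.244958 = -1.770413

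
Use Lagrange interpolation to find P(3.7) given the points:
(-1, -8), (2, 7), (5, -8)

Lagrange interpolation formula:
P(x) = Σ yᵢ × Lᵢ(x)
where Lᵢ(x) = Π_{j≠i} (x - xⱼ)/(xᵢ - xⱼ)

L_0(3.7) = (3.7 - 2)/(-1 - 2) × (3.7 - 5)/(-1 - 5) = -0.122778
L_1(3.7) = (3.7 - (-1))/(2 - (-1)) × (3.7 - 5)/(2 - 5) = 0.678889
L_2(3.7) = (3.7 - (-1))/(5 - (-1)) × (3.7 - 2)/(5 - 2) = 0.443889

P(3.7) = (-8)×L_0(3.7) + 7×L_1(3.7) + (-8)×L_2(3.7)
P(3.7) = 2.183333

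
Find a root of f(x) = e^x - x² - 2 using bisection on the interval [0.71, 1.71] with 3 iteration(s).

f(x) = e^x - x² - 2
Initial interval: [0.71, 1.71]

Iteration 1:
  c_1 = (0.710000 + 1.710000)/2 = 1.210000
  f(c_1) = f(1.210000) = -0.110615
  f(a) × f(c) ≥ 0, new interval: [1.210000, 1.710000]
Iteration 2:
  c_2 = (1.210000 + 1.710000)/2 = 1.460000
  f(c_2) = f(1.460000) = 0.174360
  f(a) × f(c) < 0, new interval: [1.210000, 1.460000]
Iteration 3:
  c_3 = (1.210000 + 1.460000)/2 = 1.335000
  f(c_3) = f(1.335000) = 0.017771
  f(a) × f(c) < 0, new interval: [1.210000, 1.335000]

After 3 iteration(s), the approximation is c_3 = 1.335000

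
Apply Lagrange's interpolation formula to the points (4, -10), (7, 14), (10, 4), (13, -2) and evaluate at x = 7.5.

Lagrange interpolation formula:
P(x) = Σ yᵢ × Lᵢ(x)
where Lᵢ(x) = Π_{j≠i} (x - xⱼ)/(xᵢ - xⱼ)

L_0(7.5) = (7.5 - 7)/(4 - 7) × (7.5 - 10)/(4 - 10) × (7.5 - 13)/(4 - 13) = -0.042438
L_1(7.5) = (7.5 - 4)/(7 - 4) × (7.5 - 10)/(7 - 10) × (7.5 - 13)/(7 - 13) = 0.891204
L_2(7.5) = (7.5 - 4)/(10 - 4) × (7.5 - 7)/(10 - 7) × (7.5 - 13)/(10 - 13) = 0.178241
L_3(7.5) = (7.5 - 4)/(13 - 4) × (7.5 - 7)/(13 - 7) × (7.5 - 10)/(13 - 10) = -0.027006

P(7.5) = (-10)×L_0(7.5) + 14×L_1(7.5) + 4×L_2(7.5) + (-2)×L_3(7.5)
P(7.5) = 13.668210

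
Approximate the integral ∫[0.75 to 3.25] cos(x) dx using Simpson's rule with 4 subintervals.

f(x) = cos(x)
a = 0.75, b = 3.25, n = 4
h = (b - a)/n = 0.625000

Simpson's rule: (h/3)[f(x₀) + 4f(x₁) + 2f(x₂) + ... + f(xₙ)]

x_0 = 0.7500, f(x_0) = 0.731689, coefficient = 1
x_1 = 1.3750, f(x_1) = 0.194548, coefficient = 4
x_2 = 2.0000, f(x_2) = -0.416147, coefficient = 2
x_3 = 2.6250, f(x_3) = -0.869507, coefficient = 4
x_4 = 3.2500, f(x_4) = -0.994130, coefficient = 1

I ≈ (0.625000/3) × -3.794572 = -0.790536
Exact value: -0.789834
Error: 0.000702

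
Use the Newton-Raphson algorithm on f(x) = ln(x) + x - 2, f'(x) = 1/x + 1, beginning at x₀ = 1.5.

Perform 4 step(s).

f(x) = ln(x) + x - 2
f'(x) = 1/x + 1
x₀ = 1.5

Newton-Raphson formula: x_{n+1} = x_n - f(x_n)/f'(x_n)

Iteration 1:
  f(1.500000) = -0.094535
  f'(1.500000) = 1.666667
  x_1 = 1.500000 - (-0.094535)/1.666667 = 1.556721
Iteration 2:
  f(1.556721) = -0.000697
  f'(1.556721) = 1.642376
  x_2 = 1.556721 - (-0.000697)/1.642376 = 1.557146
Iteration 3:
  f(1.557146) = 0.000000
  f'(1.557146) = 1.642201
  x_3 = 1.557146 - 0.000000/1.642201 = 1.557146
Iteration 4:
  f(1.557146) = 0.000000
  f'(1.557146) = 1.642201
  x_4 = 1.557146 - 0.000000/1.642201 = 1.557146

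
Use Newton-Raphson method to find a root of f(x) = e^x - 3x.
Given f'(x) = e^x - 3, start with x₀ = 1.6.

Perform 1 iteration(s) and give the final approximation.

f(x) = e^x - 3x
f'(x) = e^x - 3
x₀ = 1.6

Newton-Raphson formula: x_{n+1} = x_n - f(x_n)/f'(x_n)

Iteration 1:
  f(1.600000) = 0.153032
  f'(1.600000) = 1.953032
  x_1 = 1.600000 - 0.153032/1.953032 = 1.521644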